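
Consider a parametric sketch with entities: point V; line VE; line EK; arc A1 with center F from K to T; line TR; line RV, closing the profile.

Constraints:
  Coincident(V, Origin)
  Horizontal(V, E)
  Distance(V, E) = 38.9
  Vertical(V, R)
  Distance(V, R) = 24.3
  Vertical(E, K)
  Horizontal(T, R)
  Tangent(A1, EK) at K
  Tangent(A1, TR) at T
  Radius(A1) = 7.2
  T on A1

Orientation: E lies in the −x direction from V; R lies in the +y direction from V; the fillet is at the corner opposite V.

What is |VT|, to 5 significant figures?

39.942

The virtual corner opposite V is at (-38.900, 24.300). Since A1 is tangent to EK there, FK ⟂ EK and the tangent condition forces FT to be normal to TR, with radius 7.2, so the center F sits 7.2 in from both sides at F = (-31.700, 17.100). That places the tangent points at K = (-38.900, 17.100) on EK and T = (-31.700, 24.300) on TR. Then |VT| = |T − V| = 39.942.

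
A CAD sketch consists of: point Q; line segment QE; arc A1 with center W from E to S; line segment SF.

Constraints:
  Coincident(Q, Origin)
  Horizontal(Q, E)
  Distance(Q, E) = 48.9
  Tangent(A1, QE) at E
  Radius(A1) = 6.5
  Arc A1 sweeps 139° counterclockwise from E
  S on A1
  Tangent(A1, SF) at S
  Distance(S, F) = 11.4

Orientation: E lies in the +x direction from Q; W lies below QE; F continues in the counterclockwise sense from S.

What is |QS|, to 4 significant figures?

46.07

Q is at the origin; Q and E share the same y with |QE| = 48.9 and E on the +x side, so E = (48.90, 0.000). Since A1 is tangent to QE there, WE ⟂ QE, so W = E + (0, -6.5) = (48.90, -6.500). On A1, E sits at bearing 90° from W; a 139° counterclockwise sweep puts S at bearing 229°, so S = W + 6.5·(cos 229°, sin 229°) = (44.64, -11.41). Then |QS| = |S − Q| = 46.07.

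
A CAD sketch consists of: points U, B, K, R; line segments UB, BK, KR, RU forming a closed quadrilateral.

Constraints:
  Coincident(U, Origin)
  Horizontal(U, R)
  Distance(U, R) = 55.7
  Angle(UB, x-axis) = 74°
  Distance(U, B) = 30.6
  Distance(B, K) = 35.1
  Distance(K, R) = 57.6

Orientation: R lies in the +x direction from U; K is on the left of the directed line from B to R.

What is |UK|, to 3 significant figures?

63.3

U is at the origin; U and R share the same y with |UR| = 55.7 and R in +x, so R = (55.7, 0). UB runs at 74.0° with |UB| = 30.6, so B = (8.43, 29.4). K is determined by |BK| = 35.1 and |KR| = 57.6 together: it lies at the intersection of circle(B, 35.1) and circle(R, 57.6). With |BR| = 55.7, the foot of the radical line on BR is 9.10 from B and the perpendicular offset is √(35.1² − 9.10²) = 33.9. Taking the left-of-BR solution: K = (34.1, 53.4).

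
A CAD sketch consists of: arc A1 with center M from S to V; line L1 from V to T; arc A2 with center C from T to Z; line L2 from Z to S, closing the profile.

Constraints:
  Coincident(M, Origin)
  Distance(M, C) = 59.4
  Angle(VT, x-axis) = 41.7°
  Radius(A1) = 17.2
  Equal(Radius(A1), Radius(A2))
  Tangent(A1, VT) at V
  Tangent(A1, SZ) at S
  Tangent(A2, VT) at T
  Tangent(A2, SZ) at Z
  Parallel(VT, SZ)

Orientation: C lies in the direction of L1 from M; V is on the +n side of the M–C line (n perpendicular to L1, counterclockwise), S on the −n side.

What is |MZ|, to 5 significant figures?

61.840

Tangency of A1 to both parallel lines with radius 17.2 puts V and S at M ± 17.2·n: V = (-11.442, 12.842), S = (11.442, -12.842). Equal radii place T and Z the same way about C: T = C + 17.2·n = (32.908, 52.357), Z = C − 17.2·n = (55.792, 26.673). Then |MZ| = |Z − M| = 61.840.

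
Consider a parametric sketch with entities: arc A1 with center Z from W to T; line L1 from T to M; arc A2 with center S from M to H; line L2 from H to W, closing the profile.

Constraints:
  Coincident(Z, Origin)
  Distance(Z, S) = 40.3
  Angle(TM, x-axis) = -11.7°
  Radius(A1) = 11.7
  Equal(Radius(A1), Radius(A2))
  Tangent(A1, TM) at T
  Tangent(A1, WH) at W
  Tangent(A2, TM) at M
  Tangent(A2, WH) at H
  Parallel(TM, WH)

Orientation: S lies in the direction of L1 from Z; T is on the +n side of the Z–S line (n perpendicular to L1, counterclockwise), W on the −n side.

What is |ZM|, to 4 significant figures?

41.96

The slot axis is L1's direction at -11.7°, so u = (cos -11.7°, sin -11.7°) = (0.9792, -0.2028) and n = (−sin -11.7°, cos -11.7°) = (0.2028, 0.9792). Z is at the origin and S lies 40.3 along u from Z, so S = 40.3·u = (39.46, -8.172). Tangency of A1 to both parallel lines with radius 11.7 puts T and W at Z ± 11.7·n: T = (2.373, 11.46), W = (-2.373, -11.46). Equal radii place M and H the same way about S: M = S + 11.7·n = (41.84, 3.285), H = S − 11.7·n = (37.09, -19.63). Then |ZM| = |M − Z| = 41.96.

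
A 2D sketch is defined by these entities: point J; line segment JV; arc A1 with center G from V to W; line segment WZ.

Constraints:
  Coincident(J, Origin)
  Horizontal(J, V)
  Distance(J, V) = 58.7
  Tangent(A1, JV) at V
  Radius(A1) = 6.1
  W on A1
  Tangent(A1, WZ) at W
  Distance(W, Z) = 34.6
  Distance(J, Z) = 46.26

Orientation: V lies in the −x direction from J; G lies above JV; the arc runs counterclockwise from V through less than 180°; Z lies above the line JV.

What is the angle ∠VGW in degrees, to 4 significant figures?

55.64°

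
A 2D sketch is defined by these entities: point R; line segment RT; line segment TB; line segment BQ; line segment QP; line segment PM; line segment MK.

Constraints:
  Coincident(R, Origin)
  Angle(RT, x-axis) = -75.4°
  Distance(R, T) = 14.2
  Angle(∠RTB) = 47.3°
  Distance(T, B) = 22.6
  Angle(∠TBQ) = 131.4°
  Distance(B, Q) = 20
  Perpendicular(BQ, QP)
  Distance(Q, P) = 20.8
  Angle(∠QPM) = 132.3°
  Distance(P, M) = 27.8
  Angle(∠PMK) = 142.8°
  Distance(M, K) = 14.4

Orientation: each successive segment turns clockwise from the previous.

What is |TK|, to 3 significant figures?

23.8

R is at the origin; RT runs at -75.4° with length 14.2, so T = (3.58, -13.7). ∠RTB = 47.3° gives TB at 152° from the x-axis; with |TB| = 22.6, B = (-16.4, -3.10). ∠TBQ = 131.4° gives BQ at 103° from the x-axis; with |BQ| = 20.0, Q = (-21.0, 16.4). The perpendicularity gives QP at right angles to BQ, so QP runs at 13.3°; with |QP| = 20.8, P = (-0.716, 21.2). ∠QPM = 132.3° gives PM at -34.4° from the x-axis; with |PM| = 27.8, M = (22.2, 5.45). ∠PMK = 142.8° gives MK at -71.6° from the x-axis; with |MK| = 14.4, K = (26.8, -8.22). Then |TK| = |K − T| = 23.8.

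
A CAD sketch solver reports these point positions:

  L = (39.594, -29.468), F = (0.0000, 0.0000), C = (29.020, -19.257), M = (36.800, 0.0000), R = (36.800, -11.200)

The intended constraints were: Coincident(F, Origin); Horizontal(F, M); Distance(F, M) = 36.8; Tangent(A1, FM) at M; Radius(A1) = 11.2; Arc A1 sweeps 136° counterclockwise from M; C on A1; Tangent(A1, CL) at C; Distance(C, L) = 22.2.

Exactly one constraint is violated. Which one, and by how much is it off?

Distance(C, L) = 22.2 — off by 7.50.

F = (0.00, 0.00) ✓; F.y = 0.00, M.y = 0.00 ✓; |FM| = 36.80 ✓; ∠(RM, MF) = 90.00° ✓; |RM| = 11.20 ✓; bearing(R→C) − bearing(R→M) = 136.0° ✓; |RC| = 11.20 ✓; ∠(RC, CL) = 90.00° ✓; |CL| = 14.70 ✗.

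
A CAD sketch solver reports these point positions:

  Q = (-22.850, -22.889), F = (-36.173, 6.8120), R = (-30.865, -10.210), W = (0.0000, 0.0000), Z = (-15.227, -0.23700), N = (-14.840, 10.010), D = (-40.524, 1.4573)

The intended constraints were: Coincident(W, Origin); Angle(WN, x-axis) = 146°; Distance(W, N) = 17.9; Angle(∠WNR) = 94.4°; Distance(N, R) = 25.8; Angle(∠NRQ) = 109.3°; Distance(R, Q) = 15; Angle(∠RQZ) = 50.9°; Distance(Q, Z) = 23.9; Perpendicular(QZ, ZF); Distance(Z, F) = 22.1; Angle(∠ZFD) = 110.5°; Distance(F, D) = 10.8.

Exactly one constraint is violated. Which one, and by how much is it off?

Distance(F, D) = 10.8 — off by 3.90.

W = (0.00, 0.00) ✓; WN at 146.0° ✓; |WN| = 17.90 ✓; ∠WNR = 94.40° ✓; |NR| = 25.80 ✓; ∠NRQ = 109.3° ✓; |RQ| = 15.00 ✓; ∠RQZ = 50.90° ✓; |QZ| = 23.90 ✓; ∠(QZ, ZF) = 90.00° ✓; |ZF| = 22.10 ✓; ∠ZFD = 110.5° ✓; |FD| = 6.900 ✗.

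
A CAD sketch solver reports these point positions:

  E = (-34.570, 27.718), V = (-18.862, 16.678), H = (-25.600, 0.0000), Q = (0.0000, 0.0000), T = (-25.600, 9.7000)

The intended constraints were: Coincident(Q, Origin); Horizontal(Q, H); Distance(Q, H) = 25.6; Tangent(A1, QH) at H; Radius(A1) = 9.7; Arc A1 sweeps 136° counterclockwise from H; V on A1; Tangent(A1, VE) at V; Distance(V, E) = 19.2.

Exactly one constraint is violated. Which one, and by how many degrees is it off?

Tangent(A1, VE) at V — off by 8.90°.

Q = (0.00, 0.00) ✓; Q.y = 0.00, H.y = 0.00 ✓; |QH| = 25.60 ✓; ∠(TH, HQ) = 90.00° ✓; |TH| = 9.700 ✓; bearing(T→V) − bearing(T→H) = 136.0° ✓; |TV| = 9.700 ✓; ∠(TV, VE) = 81.10° ✗; |VE| = 19.20 ✓.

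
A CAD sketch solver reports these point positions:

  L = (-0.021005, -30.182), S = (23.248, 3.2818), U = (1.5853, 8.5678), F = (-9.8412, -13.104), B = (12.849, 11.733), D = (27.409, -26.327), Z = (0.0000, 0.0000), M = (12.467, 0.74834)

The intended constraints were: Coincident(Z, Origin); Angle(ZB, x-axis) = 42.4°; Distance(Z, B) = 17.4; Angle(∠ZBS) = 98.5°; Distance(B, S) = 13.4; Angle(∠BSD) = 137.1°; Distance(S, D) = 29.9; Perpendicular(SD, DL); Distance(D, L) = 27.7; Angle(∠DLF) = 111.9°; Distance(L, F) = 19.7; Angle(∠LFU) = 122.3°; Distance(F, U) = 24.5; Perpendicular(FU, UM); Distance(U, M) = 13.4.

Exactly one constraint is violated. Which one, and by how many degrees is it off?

Perpendicular(FU, UM) — off by 7.90°.

Z = (0.00, 0.00) ✓; ZB at 42.40° ✓; |ZB| = 17.40 ✓; ∠ZBS = 98.50° ✓; |BS| = 13.40 ✓; ∠BSD = 137.1° ✓; |SD| = 29.90 ✓; ∠(SD, DL) = 90.00° ✓; |DL| = 27.70 ✓; ∠DLF = 111.9° ✓; |LF| = 19.70 ✓; ∠LFU = 122.3° ✓; |FU| = 24.50 ✓; ∠(FU, UM) = 97.90° ✗; |UM| = 13.40 ✓.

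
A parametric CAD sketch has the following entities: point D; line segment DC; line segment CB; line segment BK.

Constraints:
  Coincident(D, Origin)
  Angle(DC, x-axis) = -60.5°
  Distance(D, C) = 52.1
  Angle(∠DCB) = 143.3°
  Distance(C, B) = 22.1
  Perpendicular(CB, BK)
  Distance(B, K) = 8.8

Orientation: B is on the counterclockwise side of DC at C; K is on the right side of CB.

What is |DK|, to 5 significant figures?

75.330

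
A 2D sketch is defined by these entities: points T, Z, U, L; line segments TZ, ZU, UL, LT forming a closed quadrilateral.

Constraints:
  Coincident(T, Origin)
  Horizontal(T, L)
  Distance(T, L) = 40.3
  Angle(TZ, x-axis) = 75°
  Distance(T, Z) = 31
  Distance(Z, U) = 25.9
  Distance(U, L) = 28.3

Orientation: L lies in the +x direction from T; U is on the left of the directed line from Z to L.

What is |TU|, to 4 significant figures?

43.61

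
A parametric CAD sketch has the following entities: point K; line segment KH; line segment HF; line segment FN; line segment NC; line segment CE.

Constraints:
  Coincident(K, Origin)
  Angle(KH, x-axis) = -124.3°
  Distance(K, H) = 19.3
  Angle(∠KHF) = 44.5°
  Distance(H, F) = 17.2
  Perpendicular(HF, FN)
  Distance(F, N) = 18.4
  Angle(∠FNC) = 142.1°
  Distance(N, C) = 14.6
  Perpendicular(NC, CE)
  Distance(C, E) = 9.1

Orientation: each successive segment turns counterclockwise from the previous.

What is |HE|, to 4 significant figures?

24.35

K is at the origin; KH runs at -124.3° with length 19.3, so H = (-10.88, -15.94). ∠KHF = 44.5° gives HF at 11.20° from the x-axis; with |HF| = 17.2, F = (5.996, -12.60). HF ⟂ FN, so FN runs at 101.2°; with |FN| = 18.4, N = (2.422, 5.447). ∠FNC = 142.1° gives NC at 139.1° from the x-axis; with |NC| = 14.6, C = (-8.613, 15.01). NC ⟂ CE, so CE runs at -130.9°; with |CE| = 9.1, E = (-14.57, 8.128). Then |HE| = |E − H| = 24.35.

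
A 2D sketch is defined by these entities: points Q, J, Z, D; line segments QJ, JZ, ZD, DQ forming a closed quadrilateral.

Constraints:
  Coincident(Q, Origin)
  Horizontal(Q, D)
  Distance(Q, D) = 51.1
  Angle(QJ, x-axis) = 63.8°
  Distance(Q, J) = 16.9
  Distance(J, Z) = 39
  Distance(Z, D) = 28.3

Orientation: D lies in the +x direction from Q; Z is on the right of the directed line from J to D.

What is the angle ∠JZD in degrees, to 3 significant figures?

85.1°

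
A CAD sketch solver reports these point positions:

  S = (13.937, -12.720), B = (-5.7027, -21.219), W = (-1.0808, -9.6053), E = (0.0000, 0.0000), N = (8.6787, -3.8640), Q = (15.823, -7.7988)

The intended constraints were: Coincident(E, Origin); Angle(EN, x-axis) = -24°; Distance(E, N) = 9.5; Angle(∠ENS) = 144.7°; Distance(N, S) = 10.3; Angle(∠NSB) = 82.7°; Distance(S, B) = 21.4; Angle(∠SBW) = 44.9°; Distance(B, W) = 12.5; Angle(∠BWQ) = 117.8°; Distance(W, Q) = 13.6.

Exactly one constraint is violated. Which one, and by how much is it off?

Distance(W, Q) = 13.6 — off by 3.40.

E = (0.00, 0.00) ✓; EN at -24.00° ✓; |EN| = 9.500 ✓; ∠ENS = 144.7° ✓; |NS| = 10.30 ✓; ∠NSB = 82.70° ✓; |SB| = 21.40 ✓; ∠SBW = 44.90° ✓; |BW| = 12.50 ✓; ∠BWQ = 117.8° ✓; |WQ| = 17.00 ✗.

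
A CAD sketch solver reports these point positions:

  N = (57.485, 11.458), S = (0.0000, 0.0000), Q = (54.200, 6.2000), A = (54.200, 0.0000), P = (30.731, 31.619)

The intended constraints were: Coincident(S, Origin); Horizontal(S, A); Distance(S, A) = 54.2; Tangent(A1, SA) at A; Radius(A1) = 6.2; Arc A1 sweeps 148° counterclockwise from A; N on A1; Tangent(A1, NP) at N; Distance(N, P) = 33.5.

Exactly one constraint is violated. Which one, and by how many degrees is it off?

Tangent(A1, NP) at N — off by 5.00°.

S = (0.00, 0.00) ✓; S.y = 0.00, A.y = 0.00 ✓; |SA| = 54.20 ✓; ∠(QA, AS) = 90.00° ✓; |QA| = 6.200 ✓; bearing(Q→N) − bearing(Q→A) = 148.0° ✓; |QN| = 6.200 ✓; ∠(QN, NP) = 95.00° ✗; |NP| = 33.50 ✓.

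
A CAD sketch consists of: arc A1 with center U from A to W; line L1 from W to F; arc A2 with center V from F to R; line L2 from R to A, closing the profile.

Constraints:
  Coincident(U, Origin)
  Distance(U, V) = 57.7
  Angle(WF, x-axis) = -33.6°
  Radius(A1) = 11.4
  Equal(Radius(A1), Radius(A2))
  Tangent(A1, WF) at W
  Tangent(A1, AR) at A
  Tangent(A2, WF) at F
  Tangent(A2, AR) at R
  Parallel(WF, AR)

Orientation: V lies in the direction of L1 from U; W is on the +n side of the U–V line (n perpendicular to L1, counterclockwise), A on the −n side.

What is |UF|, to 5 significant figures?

58.815

Tangency of A1 to both parallel lines with radius 11.4 puts W and A at U ± 11.4·n: W = (6.3087, 9.4953), A = (-6.3087, -9.4953). Equal radii place F and R the same way about V: F = V + 11.4·n = (54.368, -22.435), R = V − 11.4·n = (41.751, -41.426). Then |UF| = |F − U| = 58.815.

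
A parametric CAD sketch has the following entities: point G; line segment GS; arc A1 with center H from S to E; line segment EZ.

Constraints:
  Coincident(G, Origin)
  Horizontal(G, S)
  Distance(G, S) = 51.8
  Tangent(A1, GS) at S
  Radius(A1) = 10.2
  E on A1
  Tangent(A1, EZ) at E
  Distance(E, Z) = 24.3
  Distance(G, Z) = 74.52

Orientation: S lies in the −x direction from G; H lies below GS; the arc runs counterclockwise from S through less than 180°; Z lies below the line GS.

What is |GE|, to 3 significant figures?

62.2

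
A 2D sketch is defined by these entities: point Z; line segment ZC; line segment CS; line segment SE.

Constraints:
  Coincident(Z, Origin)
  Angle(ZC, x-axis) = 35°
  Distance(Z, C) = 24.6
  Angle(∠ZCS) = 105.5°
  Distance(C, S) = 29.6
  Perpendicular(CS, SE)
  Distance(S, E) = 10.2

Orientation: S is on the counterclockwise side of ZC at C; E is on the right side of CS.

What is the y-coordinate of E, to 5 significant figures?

45.417

Z is at the origin; ZC runs at 35.0° with length 24.6, so C = 24.6·(cos 35.0°, sin 35.0°) = (20.151, 14.110). ∠ZCS = 105.5°, so CS runs at 35.0° + (180° − 105.5°) = 109.50° from the x-axis; with |CS| = 29.6, S = C + 29.6·(cos 109.50°, sin 109.50°) = (10.270, 42.012). CS ⟂ SE; with |SE| = 10.2 on the right of CS, E = S + 10.2·(0.94264, 0.33381) = (19.885, 45.417). So E.y = 45.417.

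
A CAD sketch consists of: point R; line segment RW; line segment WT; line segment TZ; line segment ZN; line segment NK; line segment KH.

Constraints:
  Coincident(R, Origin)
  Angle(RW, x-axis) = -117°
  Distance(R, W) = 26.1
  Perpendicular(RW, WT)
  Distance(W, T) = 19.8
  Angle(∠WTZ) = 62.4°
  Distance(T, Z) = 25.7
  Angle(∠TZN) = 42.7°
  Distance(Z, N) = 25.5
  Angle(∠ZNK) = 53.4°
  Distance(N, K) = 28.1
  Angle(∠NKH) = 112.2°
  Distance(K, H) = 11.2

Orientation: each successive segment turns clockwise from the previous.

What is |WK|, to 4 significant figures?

28.67

∠TZN = 42.7° gives ZN at -101.9° from the x-axis; with |ZN| = 25.5, N = (-13.80, -24.33). ∠ZNK = 53.4° gives NK at 131.5° from the x-axis; with |NK| = 28.1, K = (-32.42, -3.285). Then |WK| = |K − W| = 28.67.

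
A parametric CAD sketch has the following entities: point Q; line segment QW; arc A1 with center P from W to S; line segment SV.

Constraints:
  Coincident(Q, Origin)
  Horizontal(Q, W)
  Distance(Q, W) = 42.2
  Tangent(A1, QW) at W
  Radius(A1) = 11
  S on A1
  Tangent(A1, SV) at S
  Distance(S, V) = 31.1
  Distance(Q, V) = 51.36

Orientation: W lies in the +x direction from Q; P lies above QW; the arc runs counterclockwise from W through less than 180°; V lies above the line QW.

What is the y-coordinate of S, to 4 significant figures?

18.23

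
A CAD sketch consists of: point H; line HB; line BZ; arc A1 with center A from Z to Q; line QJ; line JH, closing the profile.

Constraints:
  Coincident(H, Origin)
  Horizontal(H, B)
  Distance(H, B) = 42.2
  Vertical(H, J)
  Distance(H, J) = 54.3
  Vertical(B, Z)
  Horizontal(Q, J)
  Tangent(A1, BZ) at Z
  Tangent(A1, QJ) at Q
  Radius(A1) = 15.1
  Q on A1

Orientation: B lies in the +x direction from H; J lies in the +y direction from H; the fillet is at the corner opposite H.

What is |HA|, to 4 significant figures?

47.66

H is at the origin; HB is horizontal with |HB| = 42.2 and B on the +x side, so B = (42.20, 0.000). H and J share the same x with |HJ| = 54.3 and J on the +y side, so J = (0.000, 54.30). The virtual corner opposite H is at (42.20, 54.30). A1 meets BZ tangentially, so AZ is at right angles to BZ and since A1 is tangent to QJ there, AQ ⟂ QJ, with radius 15.1, so the center A sits 15.1 in from both sides at A = (27.10, 39.20). Then |HA| = |A − H| = 47.66.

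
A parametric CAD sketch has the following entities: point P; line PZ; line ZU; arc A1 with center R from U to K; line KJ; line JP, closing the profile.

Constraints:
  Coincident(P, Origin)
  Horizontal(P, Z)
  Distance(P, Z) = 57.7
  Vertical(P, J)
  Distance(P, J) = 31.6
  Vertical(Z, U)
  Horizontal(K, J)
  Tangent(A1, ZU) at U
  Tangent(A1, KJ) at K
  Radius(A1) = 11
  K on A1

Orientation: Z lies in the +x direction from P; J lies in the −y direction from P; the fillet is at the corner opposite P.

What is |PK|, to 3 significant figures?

56.4

P is at the origin; P and Z share the same y with |PZ| = 57.7 and Z on the +x side, so Z = (57.7, 0.00). P and J share the same x with |PJ| = 31.6 and J on the −y side, so J = (0.00, -31.6). The virtual corner opposite P is at (57.7, -31.6). Since A1 is tangent to ZU there, RU ⟂ ZU and the tangent condition forces RK to be normal to KJ, with radius 11.0, so the center R sits 11.0 in from both sides at R = (46.7, -20.6). That places the tangent points at U = (57.7, -20.6) on ZU and K = (46.7, -31.6) on KJ. Then |PK| = |K − P| = 56.4.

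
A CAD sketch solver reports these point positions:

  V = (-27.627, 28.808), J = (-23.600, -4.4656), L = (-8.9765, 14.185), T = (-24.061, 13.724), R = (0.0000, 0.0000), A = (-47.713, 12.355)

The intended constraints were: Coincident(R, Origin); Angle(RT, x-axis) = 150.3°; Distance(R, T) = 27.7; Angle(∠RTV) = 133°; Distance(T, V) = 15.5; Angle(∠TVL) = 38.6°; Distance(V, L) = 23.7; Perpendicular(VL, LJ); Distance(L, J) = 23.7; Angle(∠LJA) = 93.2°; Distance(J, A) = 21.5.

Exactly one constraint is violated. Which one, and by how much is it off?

Distance(J, A) = 21.5 — off by 7.90.

R = (0.00, 0.00) ✓; RT at 150.3° ✓; |RT| = 27.70 ✓; ∠RTV = 133.0° ✓; |TV| = 15.50 ✓; ∠TVL = 38.60° ✓; |VL| = 23.70 ✓; ∠(VL, LJ) = 90.00° ✓; |LJ| = 23.70 ✓; ∠LJA = 93.20° ✓; |JA| = 29.40 ✗.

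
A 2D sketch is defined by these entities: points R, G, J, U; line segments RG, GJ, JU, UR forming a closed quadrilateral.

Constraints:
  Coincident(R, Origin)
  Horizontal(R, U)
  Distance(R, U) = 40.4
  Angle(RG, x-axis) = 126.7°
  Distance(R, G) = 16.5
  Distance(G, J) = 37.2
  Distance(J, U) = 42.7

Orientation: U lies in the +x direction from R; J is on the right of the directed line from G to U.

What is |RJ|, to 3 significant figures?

21.8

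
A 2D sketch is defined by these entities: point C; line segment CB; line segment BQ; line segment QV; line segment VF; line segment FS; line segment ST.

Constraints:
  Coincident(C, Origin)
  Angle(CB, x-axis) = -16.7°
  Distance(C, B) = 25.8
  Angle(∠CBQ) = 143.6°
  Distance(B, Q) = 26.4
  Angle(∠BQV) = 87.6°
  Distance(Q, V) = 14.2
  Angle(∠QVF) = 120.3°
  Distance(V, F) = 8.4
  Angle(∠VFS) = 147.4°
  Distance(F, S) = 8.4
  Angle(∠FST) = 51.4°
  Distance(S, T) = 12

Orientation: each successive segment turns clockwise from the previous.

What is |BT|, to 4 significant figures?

20.21

C is at the origin; CB runs at -16.7° with length 25.8, so B = (24.71, -7.414). ∠CBQ = 143.6° gives BQ at -53.10° from the x-axis; with |BQ| = 26.4, Q = (40.56, -28.53). ∠BQV = 87.6° gives QV at -145.5° from the x-axis; with |QV| = 14.2, V = (28.86, -36.57). ∠QVF = 120.3° gives VF at 154.8° from the x-axis; with |VF| = 8.4, F = (21.26, -32.99). ∠VFS = 147.4° gives FS at 122.2° from the x-axis; with |FS| = 8.4, S = (16.78, -25.88). ∠FST = 51.4° gives ST at -6.400° from the x-axis; with |ST| = 12.0, T = (28.71, -27.22). Then |BT| = |T − B| = 20.21.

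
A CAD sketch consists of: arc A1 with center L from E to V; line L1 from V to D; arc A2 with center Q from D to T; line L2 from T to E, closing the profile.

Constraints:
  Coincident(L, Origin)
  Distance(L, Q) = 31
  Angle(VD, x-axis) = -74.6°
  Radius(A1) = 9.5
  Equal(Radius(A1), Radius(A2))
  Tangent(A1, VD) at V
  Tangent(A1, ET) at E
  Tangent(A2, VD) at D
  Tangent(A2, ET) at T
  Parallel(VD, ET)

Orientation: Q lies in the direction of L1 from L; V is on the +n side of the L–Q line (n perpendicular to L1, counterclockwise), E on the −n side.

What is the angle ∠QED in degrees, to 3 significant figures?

14.5°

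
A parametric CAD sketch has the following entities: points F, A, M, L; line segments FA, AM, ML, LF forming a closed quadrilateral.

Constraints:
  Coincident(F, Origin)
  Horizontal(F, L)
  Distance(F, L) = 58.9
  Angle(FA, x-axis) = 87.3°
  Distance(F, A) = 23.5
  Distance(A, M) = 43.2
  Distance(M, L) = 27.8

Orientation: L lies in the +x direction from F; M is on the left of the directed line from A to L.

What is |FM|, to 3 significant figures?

50.2

F is at the origin; F and L share the same y with |FL| = 58.9 and L in +x, so L = (58.9, 0). FA runs at 87.3° with |FA| = 23.5, so A = (1.11, 23.5). M is determined by |AM| = 43.2 and |ML| = 27.8 together: it lies at the intersection of circle(A, 43.2) and circle(L, 27.8). With |AL| = 62.4, the foot of the radical line on AL is 40.0 from A and the perpendicular offset is √(43.2² − 40.0²) = 16.4. Taking the left-of-AL solution: M = (44.3, 23.7).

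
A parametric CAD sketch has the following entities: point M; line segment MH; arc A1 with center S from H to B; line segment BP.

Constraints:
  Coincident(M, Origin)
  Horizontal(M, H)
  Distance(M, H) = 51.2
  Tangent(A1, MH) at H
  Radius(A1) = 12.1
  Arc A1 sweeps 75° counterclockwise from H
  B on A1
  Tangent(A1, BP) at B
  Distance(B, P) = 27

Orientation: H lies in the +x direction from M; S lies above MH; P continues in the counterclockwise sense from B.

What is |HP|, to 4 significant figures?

39.71

M is at the origin; MH is horizontal with |MH| = 51.2 and H on the +x side, so H = (51.20, 0.000). Since A1 is tangent to MH there, SH ⟂ MH, so S = H + (0, 12.1) = (51.20, 12.10). On A1, H sits at bearing -90° from S; a 75° counterclockwise sweep puts B at bearing -15°, so B = S + 12.1·(cos -15°, sin -15°) = (62.89, 8.968). The tangent condition forces SB to be normal to BP, so BP runs along (−sin -15°, cos -15°); with |BP| = 27.0, P = (69.88, 35.05). Then |HP| = |P − H| = 39.71.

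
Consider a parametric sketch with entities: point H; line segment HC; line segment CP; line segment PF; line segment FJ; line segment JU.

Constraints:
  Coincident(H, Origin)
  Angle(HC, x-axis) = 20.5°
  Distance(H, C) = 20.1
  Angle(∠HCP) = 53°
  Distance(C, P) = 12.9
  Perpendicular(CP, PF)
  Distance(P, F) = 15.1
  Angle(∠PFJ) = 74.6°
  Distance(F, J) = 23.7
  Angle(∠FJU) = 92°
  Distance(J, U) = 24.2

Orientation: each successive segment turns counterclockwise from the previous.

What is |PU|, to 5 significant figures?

22.680

H is at the origin; HC runs at 20.5° with length 20.1, so C = (18.827, 7.0392). ∠HCP = 53.0° gives CP at 147.50° from the x-axis; with |CP| = 12.9, P = (7.9474, 13.970). CP ⟂ PF, so PF runs at -122.50°; with |PF| = 15.1, F = (-0.16586, 1.2351). ∠PFJ = 74.6° gives FJ at -17.100° from the x-axis; with |FJ| = 23.7, J = (22.486, -5.7336). ∠FJU = 92.0° gives JU at 70.900° from the x-axis; with |JU| = 24.2, U = (30.405, 17.134). Then |PU| = |U − P| = 22.680.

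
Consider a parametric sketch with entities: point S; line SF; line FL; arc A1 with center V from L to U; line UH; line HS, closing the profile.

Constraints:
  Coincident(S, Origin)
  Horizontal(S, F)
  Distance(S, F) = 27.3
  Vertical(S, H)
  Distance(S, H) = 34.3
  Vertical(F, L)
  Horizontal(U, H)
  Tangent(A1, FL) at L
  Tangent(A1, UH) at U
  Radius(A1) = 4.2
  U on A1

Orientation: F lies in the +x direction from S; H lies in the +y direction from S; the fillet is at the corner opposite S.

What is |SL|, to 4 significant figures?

40.64

S is at the origin; SF is horizontal with |SF| = 27.3 and F on the +x side, so F = (27.30, 0.000). S and H share the same x with |SH| = 34.3 and H on the +y side, so H = (0.000, 34.30). The virtual corner opposite S is at (27.30, 34.30). Tangency of A1 to FL means the radius VL is perpendicular to FL and since A1 is tangent to UH there, VU ⟂ UH, with radius 4.2, so the center V sits 4.2 in from both sides at V = (23.10, 30.10). That places the tangent points at L = (27.30, 30.10) on FL and U = (23.10, 34.30) on UH. Then |SL| = |L − S| = 40.64.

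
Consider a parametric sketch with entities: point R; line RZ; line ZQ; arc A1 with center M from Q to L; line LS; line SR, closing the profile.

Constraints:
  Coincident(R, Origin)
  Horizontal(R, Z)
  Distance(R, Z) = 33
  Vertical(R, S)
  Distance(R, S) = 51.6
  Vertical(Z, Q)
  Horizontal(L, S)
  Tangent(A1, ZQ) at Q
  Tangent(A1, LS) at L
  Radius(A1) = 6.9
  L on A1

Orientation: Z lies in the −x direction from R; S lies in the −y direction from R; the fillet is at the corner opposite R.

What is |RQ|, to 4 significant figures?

55.56

R is at the origin; R and Z share the same y with |RZ| = 33.0 and Z on the −x side, so Z = (-33.00, 0.000). R and S share the same x with |RS| = 51.6 and S on the −y side, so S = (0.000, -51.60). The virtual corner opposite R is at (-33.00, -51.60). Tangency of A1 to ZQ means the radius MQ is perpendicular to ZQ and since A1 is tangent to LS there, ML ⟂ LS, with radius 6.9, so the center M sits 6.9 in from both sides at M = (-26.10, -44.70). That places the tangent points at Q = (-33.00, -44.70) on ZQ and L = (-26.10, -51.60) on LS. Then |RQ| = |Q − R| = 55.56.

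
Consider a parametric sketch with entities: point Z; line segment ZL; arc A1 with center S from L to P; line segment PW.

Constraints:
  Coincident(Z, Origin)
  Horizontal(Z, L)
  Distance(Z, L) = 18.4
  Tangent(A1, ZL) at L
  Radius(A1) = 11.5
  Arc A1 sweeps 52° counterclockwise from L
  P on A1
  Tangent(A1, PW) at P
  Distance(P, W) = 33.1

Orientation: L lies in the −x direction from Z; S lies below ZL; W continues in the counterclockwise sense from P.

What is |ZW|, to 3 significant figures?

56.7

Z is at the origin; Z and L share the same y with |ZL| = 18.4 and L on the −x side, so L = (-18.4, 0.00). The tangent condition forces SL to be normal to ZL, so S = L + (0, -11.5) = (-18.4, -11.5). On A1, L sits at bearing 90° from S; a 52° counterclockwise sweep puts P at bearing 142°, so P = S + 11.5·(cos 142°, sin 142°) = (-27.5, -4.42). The tangent condition forces SP to be normal to PW, so PW runs along (−sin 142°, cos 142°); with |PW| = 33.1, W = (-47.8, -30.5). Then |ZW| = |W − Z| = 56.7.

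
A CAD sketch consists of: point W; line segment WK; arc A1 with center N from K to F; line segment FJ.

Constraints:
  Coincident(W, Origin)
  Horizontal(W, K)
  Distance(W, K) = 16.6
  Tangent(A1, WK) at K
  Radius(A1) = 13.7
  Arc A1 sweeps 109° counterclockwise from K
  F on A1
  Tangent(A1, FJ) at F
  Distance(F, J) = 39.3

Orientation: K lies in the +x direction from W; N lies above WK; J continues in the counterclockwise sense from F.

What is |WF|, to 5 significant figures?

34.687

W is at the origin; W and K share the same y with |WK| = 16.6 and K on the +x side, so K = (16.600, 0.0000). Since A1 is tangent to WK there, NK ⟂ WK, so N = K + (0, 13.7) = (16.600, 13.700). On A1, K sits at bearing -90° from N; a 109° counterclockwise sweep puts F at bearing 19°, so F = N + 13.7·(cos 19°, sin 19°) = (29.554, 18.160). Then |WF| = |F − W| = 34.687.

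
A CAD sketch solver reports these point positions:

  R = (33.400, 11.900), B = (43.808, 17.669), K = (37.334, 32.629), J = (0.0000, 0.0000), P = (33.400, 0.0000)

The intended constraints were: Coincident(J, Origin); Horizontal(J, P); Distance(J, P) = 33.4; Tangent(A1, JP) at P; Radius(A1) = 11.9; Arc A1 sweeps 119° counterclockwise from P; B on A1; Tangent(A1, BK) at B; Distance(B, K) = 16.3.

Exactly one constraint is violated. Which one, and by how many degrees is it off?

Tangent(A1, BK) at B — off by 5.60°.

J = (0.00, 0.00) ✓; J.y = 0.00, P.y = 0.00 ✓; |JP| = 33.40 ✓; ∠(RP, PJ) = 90.00° ✓; |RP| = 11.90 ✓; bearing(R→B) − bearing(R→P) = 119.0° ✓; |RB| = 11.90 ✓; ∠(RB, BK) = 95.60° ✗; |BK| = 16.30 ✓.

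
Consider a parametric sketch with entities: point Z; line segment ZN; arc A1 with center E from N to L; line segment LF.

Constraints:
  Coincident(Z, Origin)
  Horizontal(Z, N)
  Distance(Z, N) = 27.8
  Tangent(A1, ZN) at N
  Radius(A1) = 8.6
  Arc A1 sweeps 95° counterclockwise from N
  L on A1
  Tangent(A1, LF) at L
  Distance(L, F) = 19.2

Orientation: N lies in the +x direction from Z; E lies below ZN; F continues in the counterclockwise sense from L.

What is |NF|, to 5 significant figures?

29.299

On A1, N sits at bearing 90° from E; a 95° counterclockwise sweep puts L at bearing 185°, so L = E + 8.6·(cos 185°, sin 185°) = (19.233, -9.3495). Since A1 is tangent to LF there, EL ⟂ LF, so LF runs along (−sin 185°, cos 185°); with |LF| = 19.2, F = (20.906, -28.476). Then |NF| = |F − N| = 29.299.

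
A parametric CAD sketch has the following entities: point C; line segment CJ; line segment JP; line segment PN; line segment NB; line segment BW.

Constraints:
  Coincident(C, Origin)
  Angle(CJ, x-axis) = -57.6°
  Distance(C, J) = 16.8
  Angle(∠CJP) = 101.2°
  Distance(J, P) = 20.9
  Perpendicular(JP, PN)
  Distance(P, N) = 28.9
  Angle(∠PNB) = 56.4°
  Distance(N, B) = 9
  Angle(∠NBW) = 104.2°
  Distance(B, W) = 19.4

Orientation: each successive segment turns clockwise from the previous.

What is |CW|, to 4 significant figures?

25.53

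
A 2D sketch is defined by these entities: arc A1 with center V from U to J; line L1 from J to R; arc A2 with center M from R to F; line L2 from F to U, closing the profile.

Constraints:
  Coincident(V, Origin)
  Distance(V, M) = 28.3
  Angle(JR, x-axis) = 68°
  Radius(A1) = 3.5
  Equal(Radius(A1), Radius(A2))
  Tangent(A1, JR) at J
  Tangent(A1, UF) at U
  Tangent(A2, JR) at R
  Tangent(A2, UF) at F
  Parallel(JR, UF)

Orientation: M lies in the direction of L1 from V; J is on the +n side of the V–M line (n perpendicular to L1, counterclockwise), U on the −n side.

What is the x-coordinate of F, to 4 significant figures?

13.85

The slot axis is L1's direction at 68.0°, so u = (cos 68.0°, sin 68.0°) = (0.3746, 0.9272) and n = (−sin 68.0°, cos 68.0°) = (-0.9272, 0.3746). V is at the origin and M lies 28.3 along u from V, so M = 28.3·u = (10.60, 26.24). Tangency of A1 to both parallel lines with radius 3.5 puts J and U at V ± 3.5·n: J = (-3.245, 1.311), U = (3.245, -1.311). Equal radii place R and F the same way about M: R = M + 3.5·n = (7.356, 27.55), F = M − 3.5·n = (13.85, 24.93). So F.x = 13.85.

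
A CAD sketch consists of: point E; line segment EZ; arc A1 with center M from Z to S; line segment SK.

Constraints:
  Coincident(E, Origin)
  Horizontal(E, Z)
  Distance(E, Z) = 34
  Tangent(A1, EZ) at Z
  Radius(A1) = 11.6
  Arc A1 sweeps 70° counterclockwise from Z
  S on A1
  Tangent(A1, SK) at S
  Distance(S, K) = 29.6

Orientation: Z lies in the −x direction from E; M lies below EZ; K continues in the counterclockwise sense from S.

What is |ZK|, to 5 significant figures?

41.213

E is at the origin; EZ is horizontal with |EZ| = 34.0 and Z on the −x side, so Z = (-34.000, 0.0000). A1 meets EZ tangentially, so MZ is at right angles to EZ, so M = Z + (0, -11.6) = (-34.000, -11.600). On A1, Z sits at bearing 90° from M; a 70° counterclockwise sweep puts S at bearing 160°, so S = M + 11.6·(cos 160°, sin 160°) = (-44.900, -7.6326). The tangent condition forces MS to be normal to SK, so SK runs along (−sin 160°, cos 160°); with |SK| = 29.6, K = (-55.024, -35.447). Then |ZK| = |K − Z| = 41.213.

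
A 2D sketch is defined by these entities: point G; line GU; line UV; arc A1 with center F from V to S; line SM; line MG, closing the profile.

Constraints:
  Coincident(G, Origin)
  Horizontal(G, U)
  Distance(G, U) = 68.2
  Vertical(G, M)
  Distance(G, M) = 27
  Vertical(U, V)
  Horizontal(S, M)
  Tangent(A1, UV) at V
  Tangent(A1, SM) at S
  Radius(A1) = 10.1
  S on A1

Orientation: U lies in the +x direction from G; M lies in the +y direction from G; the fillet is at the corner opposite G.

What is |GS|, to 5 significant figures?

64.067

The virtual corner opposite G is at (68.200, 27.000). Since A1 is tangent to UV there, FV ⟂ UV and since A1 is tangent to SM there, FS ⟂ SM, with radius 10.1, so the center F sits 10.1 in from both sides at F = (58.100, 16.900). That places the tangent points at V = (68.200, 16.900) on UV and S = (58.100, 27.000) on SM. Then |GS| = |S − G| = 64.067.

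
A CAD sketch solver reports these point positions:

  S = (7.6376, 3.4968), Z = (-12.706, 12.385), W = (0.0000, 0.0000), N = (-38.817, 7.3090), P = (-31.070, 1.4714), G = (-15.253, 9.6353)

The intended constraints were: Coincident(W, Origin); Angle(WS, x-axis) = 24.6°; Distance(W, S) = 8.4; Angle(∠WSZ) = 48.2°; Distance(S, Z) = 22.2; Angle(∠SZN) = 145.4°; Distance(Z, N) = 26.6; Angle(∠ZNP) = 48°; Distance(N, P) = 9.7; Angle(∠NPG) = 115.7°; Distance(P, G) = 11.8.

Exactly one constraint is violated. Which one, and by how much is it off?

Distance(P, G) = 11.8 — off by 6.00.

W = (0.00, 0.00) ✓; WS at 24.60° ✓; |WS| = 8.400 ✓; ∠WSZ = 48.20° ✓; |SZ| = 22.20 ✓; ∠SZN = 145.4° ✓; |ZN| = 26.60 ✓; ∠ZNP = 48.00° ✓; |NP| = 9.700 ✓; ∠NPG = 115.7° ✓; |PG| = 17.80 ✗.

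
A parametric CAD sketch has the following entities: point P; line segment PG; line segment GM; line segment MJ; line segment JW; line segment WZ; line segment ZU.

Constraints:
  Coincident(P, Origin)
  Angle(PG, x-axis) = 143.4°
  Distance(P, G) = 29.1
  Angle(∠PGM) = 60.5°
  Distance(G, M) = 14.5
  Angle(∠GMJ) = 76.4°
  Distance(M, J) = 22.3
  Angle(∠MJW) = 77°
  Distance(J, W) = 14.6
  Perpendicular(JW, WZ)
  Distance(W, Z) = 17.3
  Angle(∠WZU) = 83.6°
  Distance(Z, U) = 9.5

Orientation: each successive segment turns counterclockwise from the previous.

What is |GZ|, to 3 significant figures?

3.96

∠MJW = 77.0° gives JW at 110° from the x-axis; with |JW| = 14.6, W = (-7.87, 19.2). JW is perpendicular to WZ, so WZ runs at -160°; with |WZ| = 17.3, Z = (-24.2, 13.5). Then |GZ| = |Z − G| = 3.96.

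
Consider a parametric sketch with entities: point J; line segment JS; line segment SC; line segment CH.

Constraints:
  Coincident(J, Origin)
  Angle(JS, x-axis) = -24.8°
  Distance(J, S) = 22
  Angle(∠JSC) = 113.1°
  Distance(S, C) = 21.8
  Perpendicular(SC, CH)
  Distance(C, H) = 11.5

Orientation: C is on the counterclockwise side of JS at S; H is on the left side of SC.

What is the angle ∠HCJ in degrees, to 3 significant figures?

56.4°

∠JSC = 113.1°, so SC runs at -24.8° + (180° − 113.1°) = 42.1° from the x-axis; with |SC| = 21.8, C = S + 21.8·(cos 42.1°, sin 42.1°) = (36.1, 5.39). SC ⟂ CH; with |CH| = 11.5 on the left of SC, H = C + 11.5·(-0.670, 0.742) = (28.4, 13.9). Then cos ∠HCJ = CH·CJ / (|CH||CJ|), giving 56.4°.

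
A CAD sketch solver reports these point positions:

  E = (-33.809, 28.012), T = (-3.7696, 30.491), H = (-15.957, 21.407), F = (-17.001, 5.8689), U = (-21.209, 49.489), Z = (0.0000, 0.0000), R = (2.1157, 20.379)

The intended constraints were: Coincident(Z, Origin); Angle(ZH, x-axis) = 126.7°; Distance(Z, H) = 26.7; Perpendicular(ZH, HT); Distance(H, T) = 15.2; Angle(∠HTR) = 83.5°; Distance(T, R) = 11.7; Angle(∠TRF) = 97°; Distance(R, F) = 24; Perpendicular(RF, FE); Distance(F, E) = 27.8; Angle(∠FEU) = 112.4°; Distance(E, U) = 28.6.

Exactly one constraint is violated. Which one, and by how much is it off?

Distance(E, U) = 28.6 — off by 3.70.

Z = (0.00, 0.00) ✓; ZH at 126.7° ✓; |ZH| = 26.70 ✓; ∠(ZH, HT) = 90.00° ✓; |HT| = 15.20 ✓; ∠HTR = 83.50° ✓; |TR| = 11.70 ✓; ∠TRF = 97.00° ✓; |RF| = 24.00 ✓; ∠(RF, FE) = 90.00° ✓; |FE| = 27.80 ✓; ∠FEU = 112.4° ✓; |EU| = 24.90 ✗.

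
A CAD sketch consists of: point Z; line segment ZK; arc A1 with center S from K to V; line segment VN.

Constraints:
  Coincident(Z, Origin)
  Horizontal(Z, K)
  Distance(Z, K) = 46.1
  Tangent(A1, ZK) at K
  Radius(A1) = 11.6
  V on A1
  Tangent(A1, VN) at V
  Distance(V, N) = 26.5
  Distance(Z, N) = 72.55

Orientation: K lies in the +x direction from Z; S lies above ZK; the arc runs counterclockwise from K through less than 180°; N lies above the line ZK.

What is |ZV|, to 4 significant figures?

58.01

Z is at the origin; ZK is horizontal with |ZK| = 46.1 and K on the +x side, so K = (46.10, 0.000). Tangency of A1 to ZK means the radius SK is perpendicular to ZK, so S = K + (0, 11.6) = (46.10, 11.60). Since SV ⟂ VN (tangency), |SN| = √(11.6² + 26.5²) = 28.93 regardless of where V sits on A1. So N lies on both circle(Z, 72.55) and circle(S, 28.93); the above-ZK intersection is N = (63.86, 34.44). V is the foot of the tangent from N: V = (57.34, 8.750).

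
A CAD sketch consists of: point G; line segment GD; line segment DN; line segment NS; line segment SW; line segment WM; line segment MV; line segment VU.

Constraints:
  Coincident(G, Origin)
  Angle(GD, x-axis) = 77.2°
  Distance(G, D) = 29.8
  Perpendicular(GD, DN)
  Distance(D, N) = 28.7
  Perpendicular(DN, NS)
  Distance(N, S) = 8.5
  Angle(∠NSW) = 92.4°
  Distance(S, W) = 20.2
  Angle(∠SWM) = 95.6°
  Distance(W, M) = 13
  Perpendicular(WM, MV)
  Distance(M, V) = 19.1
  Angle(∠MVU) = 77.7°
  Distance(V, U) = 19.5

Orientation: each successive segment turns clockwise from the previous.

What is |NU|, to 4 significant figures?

14.01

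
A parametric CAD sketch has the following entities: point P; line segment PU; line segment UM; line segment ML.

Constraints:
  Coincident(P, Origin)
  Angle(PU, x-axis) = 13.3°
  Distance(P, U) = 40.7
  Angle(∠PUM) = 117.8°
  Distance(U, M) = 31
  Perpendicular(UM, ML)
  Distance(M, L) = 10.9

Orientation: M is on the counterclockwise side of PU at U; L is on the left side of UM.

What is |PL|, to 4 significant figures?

55.93

∠PUM = 117.8°, so UM runs at 13.3° + (180° − 117.8°) = 75.50° from the x-axis; with |UM| = 31.0, M = U + 31.0·(cos 75.50°, sin 75.50°) = (47.37, 39.38). The perpendicularity gives ML at right angles to UM; with |ML| = 10.9 on the left of UM, L = M + 10.9·(-0.9681, 0.2504) = (36.82, 42.10). Then |PL| = |L − P| = 55.93.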